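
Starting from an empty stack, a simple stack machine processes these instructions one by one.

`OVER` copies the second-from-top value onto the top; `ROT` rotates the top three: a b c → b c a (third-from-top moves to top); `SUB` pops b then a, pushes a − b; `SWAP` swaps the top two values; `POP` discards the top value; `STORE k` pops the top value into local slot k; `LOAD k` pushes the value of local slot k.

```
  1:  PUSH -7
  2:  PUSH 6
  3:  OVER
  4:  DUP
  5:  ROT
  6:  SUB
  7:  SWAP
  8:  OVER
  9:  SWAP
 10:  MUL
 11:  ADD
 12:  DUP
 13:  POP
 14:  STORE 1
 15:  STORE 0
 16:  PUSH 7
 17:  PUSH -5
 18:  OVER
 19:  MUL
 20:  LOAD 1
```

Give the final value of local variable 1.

78

PUSH -7 → -7
PUSH 6  → -7 6
OVER    → -7 6 -7
DUP     → -7 6 -7 -7
ROT     → -7 -7 -7 6
SUB     → -7 -7 -13
SWAP    → -7 -13 -7
OVER    → -7 -13 -7 -13
SWAP    → -7 -13 -13 -7
MUL     → -7 -13 91
ADD     → -7 78
DUP     → -7 78 78
POP     → -7 78
STORE 1 → -7
STORE 0 → (empty)
PUSH 7  → 7
PUSH -5 → 7 -5
OVER    → 7 -5 7
MUL     → 7 -35
LOAD 1  → 7 -35 78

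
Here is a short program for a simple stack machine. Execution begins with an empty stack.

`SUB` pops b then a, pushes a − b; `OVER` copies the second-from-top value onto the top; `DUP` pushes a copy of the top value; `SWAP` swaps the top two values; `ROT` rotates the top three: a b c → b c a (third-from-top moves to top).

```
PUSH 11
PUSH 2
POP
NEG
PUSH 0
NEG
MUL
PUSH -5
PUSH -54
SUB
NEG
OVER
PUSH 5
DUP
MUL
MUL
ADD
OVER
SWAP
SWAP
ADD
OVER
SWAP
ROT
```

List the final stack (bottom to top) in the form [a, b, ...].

[0, -49, 0]

PUSH 11  → 11
PUSH 2   → 11 2
POP      → 11
NEG      → -11
PUSH 0   → -11 0
NEG      → -11 0
MUL      → 0
PUSH -5  → 0 -5
PUSH -54 → 0 -5 -54
SUB      → 0 49
NEG      → 0 -49
OVER     → 0 -49 0
PUSH 5   → 0 -49 0 5
DUP      → 0 -49 0 5 5
MUL      → 0 -49 0 25
MUL      → 0 -49 0
ADD      → 0 -49
OVER     → 0 -49 0
SWAP     → 0 0 -49
SWAP     → 0 -49 0
ADD      → 0 -49
OVER     → 0 -49 0
SWAP     → 0 0 -49
ROT      → 0 -49 0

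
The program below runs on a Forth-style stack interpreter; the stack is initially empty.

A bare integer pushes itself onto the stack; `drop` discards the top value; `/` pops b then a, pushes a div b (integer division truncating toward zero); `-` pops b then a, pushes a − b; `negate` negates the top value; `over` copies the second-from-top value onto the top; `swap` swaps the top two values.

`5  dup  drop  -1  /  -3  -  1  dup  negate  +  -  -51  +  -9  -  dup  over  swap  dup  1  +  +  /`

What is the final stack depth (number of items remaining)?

2

5      -> [5]
dup    -> [5, 5]
drop   -> [5]
-1     -> [5, -1]
/      -> [-5]
-3     -> [-5, -3]
-      -> [-2]
1      -> [-2, 1]
dup    -> [-2, 1, 1]
negate -> [-2, 1, -1]
+      -> [-2, 0]
-      -> [-2]
-51    -> [-2, -51]
+      -> [-53]
-9     -> [-53, -9]
-      -> [-44]
dup    -> [-44, -44]
over   -> [-44, -44, -44]
swap   -> [-44, -44, -44]
dup    -> [-44, -44, -44, -44]
1      -> [-44, -44, -44, -44, 1]
+      -> [-44, -44, -44, -43]
+      -> [-44, -44, -87]
/      -> [-44, 0]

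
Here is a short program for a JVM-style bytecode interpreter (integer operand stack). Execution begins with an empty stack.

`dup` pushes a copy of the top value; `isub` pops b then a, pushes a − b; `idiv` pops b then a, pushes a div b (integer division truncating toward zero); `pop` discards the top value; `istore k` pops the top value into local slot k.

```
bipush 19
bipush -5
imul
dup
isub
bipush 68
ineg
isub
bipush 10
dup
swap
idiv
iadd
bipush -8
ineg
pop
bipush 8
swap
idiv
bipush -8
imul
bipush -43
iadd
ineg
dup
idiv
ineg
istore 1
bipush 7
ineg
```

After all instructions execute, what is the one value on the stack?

-7

bipush 19   19
bipush -5   19 -5
imul        -95
dup         -95 -95
isub        0
bipush 68   0 68
ineg        0 -68
isub        68
bipush 10   68 10
dup         68 10 10
swap        68 10 10
idiv        68 1
iadd        69
bipush -8   69 -8
ineg        69 8
pop         69
bipush 8    69 8
swap        8 69
idiv        0
bipush -8   0 -8
imul        0
bipush -43  0 -43
iadd        -43
ineg        43
dup         43 43
idiv        1
ineg        -1
istore 1    (empty)
bipush 7    7
ineg        -7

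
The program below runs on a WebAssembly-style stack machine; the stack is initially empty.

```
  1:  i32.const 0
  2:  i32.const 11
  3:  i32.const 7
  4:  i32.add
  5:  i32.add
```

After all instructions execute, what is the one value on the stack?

18

i32.const 0  → [0]
i32.const 11 → [0, 11]
i32.const 7  → [0, 11, 7]
i32.add      → [0, 18]
i32.add      → [18]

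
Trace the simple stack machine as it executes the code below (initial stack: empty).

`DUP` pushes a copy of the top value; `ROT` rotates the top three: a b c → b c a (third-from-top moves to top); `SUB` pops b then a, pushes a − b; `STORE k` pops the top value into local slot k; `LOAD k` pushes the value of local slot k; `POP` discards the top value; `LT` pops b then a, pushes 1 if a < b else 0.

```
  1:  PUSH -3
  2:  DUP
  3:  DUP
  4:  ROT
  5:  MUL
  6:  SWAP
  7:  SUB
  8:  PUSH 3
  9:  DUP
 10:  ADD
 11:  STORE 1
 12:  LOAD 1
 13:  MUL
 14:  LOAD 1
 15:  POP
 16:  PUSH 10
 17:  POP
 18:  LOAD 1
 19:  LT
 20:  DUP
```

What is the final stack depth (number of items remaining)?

2

PUSH -3 → [-3]
DUP     → [-3, -3]
DUP     → [-3, -3, -3]
ROT     → [-3, -3, -3]
MUL     → [-3, 9]
SWAP    → [9, -3]
SUB     → [12]
PUSH 3  → [12, 3]
DUP     → [12, 3, 3]
ADD     → [12, 6]
STORE 1 → [12]
LOAD 1  → [12, 6]
MUL     → [72]
LOAD 1  → [72, 6]
POP     → [72]
PUSH 10 → [72, 10]
POP     → [72]
LOAD 1  → [72, 6]
LT      → [0]
DUP     → [0, 0]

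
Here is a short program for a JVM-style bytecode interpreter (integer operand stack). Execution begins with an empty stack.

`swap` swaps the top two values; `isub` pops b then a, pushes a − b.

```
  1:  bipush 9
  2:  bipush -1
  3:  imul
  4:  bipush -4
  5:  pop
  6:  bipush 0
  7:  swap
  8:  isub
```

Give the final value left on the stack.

bipush 9   [9]
bipush -1  [9, -1]
imul       [-9]
bipush -4  [-9, -4]
pop        [-9]
bipush 0   [-9, 0]
swap       [0, -9]
isub       [9]

9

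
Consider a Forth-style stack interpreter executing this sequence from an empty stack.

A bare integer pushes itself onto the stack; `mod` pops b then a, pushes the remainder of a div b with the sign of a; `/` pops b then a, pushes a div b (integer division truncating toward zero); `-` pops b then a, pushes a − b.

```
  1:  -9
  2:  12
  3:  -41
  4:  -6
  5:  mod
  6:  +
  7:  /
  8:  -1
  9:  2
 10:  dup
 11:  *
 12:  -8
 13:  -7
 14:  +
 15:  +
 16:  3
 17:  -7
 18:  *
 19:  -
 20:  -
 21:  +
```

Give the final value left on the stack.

-12

-9  : [-9]
12  : [-9, 12]
-41 : [-9, 12, -41]
-6  : [-9, 12, -41, -6]
mod : [-9, 12, -5]
+   : [-9, 7]
/   : [-1]
-1  : [-1, -1]
2   : [-1, -1, 2]
dup : [-1, -1, 2, 2]
*   : [-1, -1, 4]
-8  : [-1, -1, 4, -8]
-7  : [-1, -1, 4, -8, -7]
+   : [-1, -1, 4, -15]
+   : [-1, -1, -11]
3   : [-1, -1, -11, 3]
-7  : [-1, -1, -11, 3, -7]
*   : [-1, -1, -11, -21]
-   : [-1, -1, 10]
-   : [-1, -11]
+   : [-12]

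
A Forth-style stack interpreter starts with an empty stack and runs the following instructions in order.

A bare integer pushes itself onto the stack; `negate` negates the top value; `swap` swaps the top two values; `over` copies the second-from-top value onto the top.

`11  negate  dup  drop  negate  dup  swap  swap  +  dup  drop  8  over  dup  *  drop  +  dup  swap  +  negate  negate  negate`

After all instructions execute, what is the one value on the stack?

-60

11     → [11]
negate → [-11]
dup    → [-11, -11]
drop   → [-11]
negate → [11]
dup    → [11, 11]
swap   → [11, 11]
swap   → [11, 11]
+      → [22]
dup    → [22, 22]
drop   → [22]
8      → [22, 8]
over   → [22, 8, 22]
dup    → [22, 8, 22, 22]
*      → [22, 8, 484]
drop   → [22, 8]
+      → [30]
dup    → [30, 30]
swap   → [30, 30]
+      → [60]
negate → [-60]
negate → [60]
negate → [-60]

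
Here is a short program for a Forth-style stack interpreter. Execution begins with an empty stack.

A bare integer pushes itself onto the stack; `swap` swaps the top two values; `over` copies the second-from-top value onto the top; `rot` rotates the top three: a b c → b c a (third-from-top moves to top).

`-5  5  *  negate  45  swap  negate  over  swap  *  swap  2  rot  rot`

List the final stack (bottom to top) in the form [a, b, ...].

-5      -5
5       -5 5
*       -25
negate  25
45      25 45
swap    45 25
negate  45 -25
over    45 -25 45
swap    45 45 -25
*       45 -1125
swap    -1125 45
2       -1125 45 2
rot     45 2 -1125
rot     2 -1125 45

[2, -1125, 45]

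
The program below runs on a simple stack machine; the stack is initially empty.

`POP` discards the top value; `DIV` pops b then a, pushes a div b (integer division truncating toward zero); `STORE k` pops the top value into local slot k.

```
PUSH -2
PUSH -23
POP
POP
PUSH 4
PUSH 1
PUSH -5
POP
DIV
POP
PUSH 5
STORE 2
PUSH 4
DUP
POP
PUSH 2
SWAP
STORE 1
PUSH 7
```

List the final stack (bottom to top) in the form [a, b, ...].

PUSH -2  : [-2]
PUSH -23 : [-2, -23]
POP      : [-2]
POP      : []
PUSH 4   : [4]
PUSH 1   : [4, 1]
PUSH -5  : [4, 1, -5]
POP      : [4, 1]
DIV      : [4]
POP      : []
PUSH 5   : [5]
STORE 2  : []
PUSH 4   : [4]
DUP      : [4, 4]
POP      : [4]
PUSH 2   : [4, 2]
SWAP     : [2, 4]
STORE 1  : [2]
PUSH 7   : [2, 7]

[2, 7]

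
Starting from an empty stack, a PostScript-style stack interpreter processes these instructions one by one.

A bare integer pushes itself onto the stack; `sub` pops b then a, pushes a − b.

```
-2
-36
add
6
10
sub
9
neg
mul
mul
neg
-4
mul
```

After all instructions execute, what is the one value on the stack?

-2  -> [-2]
-36 -> [-2, -36]
add -> [-38]
6   -> [-38, 6]
10  -> [-38, 6, 10]
sub -> [-38, -4]
9   -> [-38, -4, 9]
neg -> [-38, -4, -9]
mul -> [-38, 36]
mul -> [-1368]
neg -> [1368]
-4  -> [1368, -4]
mul -> [-5472]

-5472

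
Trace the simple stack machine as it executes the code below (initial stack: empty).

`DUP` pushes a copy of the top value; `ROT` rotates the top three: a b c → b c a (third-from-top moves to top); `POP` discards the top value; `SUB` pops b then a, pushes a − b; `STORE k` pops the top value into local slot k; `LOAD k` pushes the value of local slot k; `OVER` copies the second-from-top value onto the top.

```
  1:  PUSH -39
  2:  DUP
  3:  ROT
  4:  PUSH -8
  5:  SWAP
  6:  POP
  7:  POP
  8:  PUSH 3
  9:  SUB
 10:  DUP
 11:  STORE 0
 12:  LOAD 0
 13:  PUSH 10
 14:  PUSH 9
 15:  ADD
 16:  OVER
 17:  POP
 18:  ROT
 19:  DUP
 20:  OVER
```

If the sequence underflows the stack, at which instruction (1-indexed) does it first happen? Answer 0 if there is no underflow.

PUSH -39 -> -39
DUP      -> -39 -39
ROT  — needs 3 operands, stack has 2 → underflow

3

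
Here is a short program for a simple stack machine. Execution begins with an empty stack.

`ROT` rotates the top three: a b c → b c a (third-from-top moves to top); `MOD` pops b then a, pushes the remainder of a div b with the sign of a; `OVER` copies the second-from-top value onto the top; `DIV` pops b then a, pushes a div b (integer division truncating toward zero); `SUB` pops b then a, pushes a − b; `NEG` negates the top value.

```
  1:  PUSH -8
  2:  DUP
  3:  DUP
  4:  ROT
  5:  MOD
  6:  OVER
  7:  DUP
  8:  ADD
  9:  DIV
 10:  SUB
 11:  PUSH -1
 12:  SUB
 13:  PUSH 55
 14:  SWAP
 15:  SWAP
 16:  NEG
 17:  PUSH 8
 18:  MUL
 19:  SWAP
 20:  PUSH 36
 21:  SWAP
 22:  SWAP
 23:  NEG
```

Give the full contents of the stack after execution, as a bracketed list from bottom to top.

PUSH -8  [-8]
DUP      [-8, -8]
DUP      [-8, -8, -8]
ROT      [-8, -8, -8]
MOD      [-8, 0]
OVER     [-8, 0, -8]
DUP      [-8, 0, -8, -8]
ADD      [-8, 0, -16]
DIV      [-8, 0]
SUB      [-8]
PUSH -1  [-8, -1]
SUB      [-7]
PUSH 55  [-7, 55]
SWAP     [55, -7]
SWAP     [-7, 55]
NEG      [-7, -55]
PUSH 8   [-7, -55, 8]
MUL      [-7, -440]
SWAP     [-440, -7]
PUSH 36  [-440, -7, 36]
SWAP     [-440, 36, -7]
SWAP     [-440, -7, 36]
NEG      [-440, -7, -36]

[-440, -7, -36]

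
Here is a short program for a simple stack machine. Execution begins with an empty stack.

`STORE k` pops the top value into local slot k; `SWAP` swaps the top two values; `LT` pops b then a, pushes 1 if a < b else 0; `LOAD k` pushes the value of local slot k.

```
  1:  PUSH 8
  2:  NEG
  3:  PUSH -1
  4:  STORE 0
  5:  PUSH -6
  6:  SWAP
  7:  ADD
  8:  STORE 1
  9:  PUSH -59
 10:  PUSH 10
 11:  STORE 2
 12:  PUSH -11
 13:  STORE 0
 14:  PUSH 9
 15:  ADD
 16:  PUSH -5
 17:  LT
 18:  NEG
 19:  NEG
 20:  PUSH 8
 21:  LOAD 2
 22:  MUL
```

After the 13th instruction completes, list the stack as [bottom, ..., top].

[-59]

PUSH 8    [8]
NEG       [-8]
PUSH -1   [-8, -1]
STORE 0   [-8]
PUSH -6   [-8, -6]
SWAP      [-6, -8]
ADD       [-14]
STORE 1   []
PUSH -59  [-59]
PUSH 10   [-59, 10]
STORE 2   [-59]
PUSH -11  [-59, -11]
STORE 0   [-59]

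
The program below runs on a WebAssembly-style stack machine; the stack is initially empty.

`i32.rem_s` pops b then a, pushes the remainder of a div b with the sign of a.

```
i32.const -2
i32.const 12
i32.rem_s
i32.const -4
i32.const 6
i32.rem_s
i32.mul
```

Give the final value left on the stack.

i32.const -2 -> -2
i32.const 12 -> -2 12
i32.rem_s    -> -2
i32.const -4 -> -2 -4
i32.const 6  -> -2 -4 6
i32.rem_s    -> -2 -4
i32.mul      -> 8

8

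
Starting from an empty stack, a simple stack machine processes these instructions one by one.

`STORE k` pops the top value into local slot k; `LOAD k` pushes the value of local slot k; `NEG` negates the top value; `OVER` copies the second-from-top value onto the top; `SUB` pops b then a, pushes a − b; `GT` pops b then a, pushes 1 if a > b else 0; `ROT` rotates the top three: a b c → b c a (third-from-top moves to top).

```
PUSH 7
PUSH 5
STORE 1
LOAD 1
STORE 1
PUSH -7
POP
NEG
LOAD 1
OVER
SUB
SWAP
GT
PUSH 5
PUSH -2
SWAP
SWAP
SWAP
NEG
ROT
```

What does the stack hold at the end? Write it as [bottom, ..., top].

[-2, -5, 1]

PUSH 7   7
PUSH 5   7 5
STORE 1  7
LOAD 1   7 5
STORE 1  7
PUSH -7  7 -7
POP      7
NEG      -7
LOAD 1   -7 5
OVER     -7 5 -7
SUB      -7 12
SWAP     12 -7
GT       1
PUSH 5   1 5
PUSH -2  1 5 -2
SWAP     1 -2 5
SWAP     1 5 -2
SWAP     1 -2 5
NEG      1 -2 -5
ROT      -2 -5 1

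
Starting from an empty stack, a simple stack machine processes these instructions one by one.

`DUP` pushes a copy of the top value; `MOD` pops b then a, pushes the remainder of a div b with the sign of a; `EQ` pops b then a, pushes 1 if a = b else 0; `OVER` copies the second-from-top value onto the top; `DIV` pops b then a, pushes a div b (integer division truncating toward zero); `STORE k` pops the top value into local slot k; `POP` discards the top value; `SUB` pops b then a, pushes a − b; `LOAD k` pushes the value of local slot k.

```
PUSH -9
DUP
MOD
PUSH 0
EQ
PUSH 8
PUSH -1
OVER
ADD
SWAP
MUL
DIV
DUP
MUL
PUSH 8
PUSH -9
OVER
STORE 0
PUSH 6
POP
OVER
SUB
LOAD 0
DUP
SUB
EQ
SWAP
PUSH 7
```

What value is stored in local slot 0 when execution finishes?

PUSH -9  -9
DUP      -9 -9
MOD      0
PUSH 0   0 0
EQ       1
PUSH 8   1 8
PUSH -1  1 8 -1
OVER     1 8 -1 8
ADD      1 8 7
SWAP     1 7 8
MUL      1 56
DIV      0
DUP      0 0
MUL      0
PUSH 8   0 8
PUSH -9  0 8 -9
OVER     0 8 -9 8
STORE 0  0 8 -9
PUSH 6   0 8 -9 6
POP      0 8 -9
OVER     0 8 -9 8
SUB      0 8 -17
LOAD 0   0 8 -17 8
DUP      0 8 -17 8 8
SUB      0 8 -17 0
EQ       0 8 0
SWAP     0 0 8
PUSH 7   0 0 8 7

8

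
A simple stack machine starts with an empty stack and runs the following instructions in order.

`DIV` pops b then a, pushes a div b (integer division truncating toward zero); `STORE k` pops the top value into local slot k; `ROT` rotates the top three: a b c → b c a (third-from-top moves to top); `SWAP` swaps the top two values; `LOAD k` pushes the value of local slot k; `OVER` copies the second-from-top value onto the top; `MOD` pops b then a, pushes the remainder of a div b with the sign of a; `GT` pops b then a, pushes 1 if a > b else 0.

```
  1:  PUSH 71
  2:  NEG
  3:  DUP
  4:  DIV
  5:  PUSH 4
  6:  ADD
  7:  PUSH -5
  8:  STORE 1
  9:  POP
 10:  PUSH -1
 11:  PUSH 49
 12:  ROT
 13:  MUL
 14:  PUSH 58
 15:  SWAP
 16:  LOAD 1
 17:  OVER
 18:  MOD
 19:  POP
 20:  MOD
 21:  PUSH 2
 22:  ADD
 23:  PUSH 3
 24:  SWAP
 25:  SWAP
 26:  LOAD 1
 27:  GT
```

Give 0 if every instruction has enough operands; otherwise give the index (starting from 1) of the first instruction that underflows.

12

PUSH 71 → [71]
NEG     → [-71]
DUP     → [-71, -71]
DIV     → [1]
PUSH 4  → [1, 4]
ADD     → [5]
PUSH -5 → [5, -5]
STORE 1 → [5]
POP     → []
PUSH -1 → [-1]
PUSH 49 → [-1, 49]
ROT  — needs 3 operands, stack has 2 → underflow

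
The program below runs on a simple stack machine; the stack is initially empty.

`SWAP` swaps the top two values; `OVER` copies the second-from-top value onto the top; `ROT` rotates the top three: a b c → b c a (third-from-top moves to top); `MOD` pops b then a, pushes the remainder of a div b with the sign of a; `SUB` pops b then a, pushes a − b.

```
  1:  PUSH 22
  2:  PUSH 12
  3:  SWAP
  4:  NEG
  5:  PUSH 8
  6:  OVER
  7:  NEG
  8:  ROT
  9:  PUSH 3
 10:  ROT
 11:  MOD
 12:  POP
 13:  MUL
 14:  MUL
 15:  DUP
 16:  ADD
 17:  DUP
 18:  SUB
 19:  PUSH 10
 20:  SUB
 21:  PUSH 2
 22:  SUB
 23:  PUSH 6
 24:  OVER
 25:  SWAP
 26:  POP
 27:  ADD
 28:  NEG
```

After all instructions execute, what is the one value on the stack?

24

PUSH 22 -> 22
PUSH 12 -> 22 12
SWAP    -> 12 22
NEG     -> 12 -22
PUSH 8  -> 12 -22 8
OVER    -> 12 -22 8 -22
NEG     -> 12 -22 8 22
ROT     -> 12 8 22 -22
PUSH 3  -> 12 8 22 -22 3
ROT     -> 12 8 -22 3 22
MOD     -> 12 8 -22 3
POP     -> 12 8 -22
MUL     -> 12 -176
MUL     -> -2112
DUP     -> -2112 -2112
ADD     -> -4224
DUP     -> -4224 -4224
SUB     -> 0
PUSH 10 -> 0 10
SUB     -> -10
PUSH 2  -> -10 2
SUB     -> -12
PUSH 6  -> -12 6
OVER    -> -12 6 -12
SWAP    -> -12 -12 6
POP     -> -12 -12
ADD     -> -24
NEG     -> 24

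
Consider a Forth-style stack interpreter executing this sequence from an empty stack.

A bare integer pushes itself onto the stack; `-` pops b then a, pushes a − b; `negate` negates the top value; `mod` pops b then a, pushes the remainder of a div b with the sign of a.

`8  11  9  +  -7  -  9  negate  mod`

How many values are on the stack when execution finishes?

2

8       [8]
11      [8, 11]
9       [8, 11, 9]
+       [8, 20]
-7      [8, 20, -7]
-       [8, 27]
9       [8, 27, 9]
negate  [8, 27, -9]
mod     [8, 0]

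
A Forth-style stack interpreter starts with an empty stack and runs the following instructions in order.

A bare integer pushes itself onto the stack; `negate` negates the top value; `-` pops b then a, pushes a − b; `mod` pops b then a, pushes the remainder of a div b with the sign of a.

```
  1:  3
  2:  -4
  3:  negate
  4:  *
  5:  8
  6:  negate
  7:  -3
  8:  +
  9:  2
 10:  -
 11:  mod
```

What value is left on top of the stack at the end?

12

3      → 3
-4     → 3 -4
negate → 3 4
*      → 12
8      → 12 8
negate → 12 -8
-3     → 12 -8 -3
+      → 12 -11
2      → 12 -11 2
-      → 12 -13
mod    → 12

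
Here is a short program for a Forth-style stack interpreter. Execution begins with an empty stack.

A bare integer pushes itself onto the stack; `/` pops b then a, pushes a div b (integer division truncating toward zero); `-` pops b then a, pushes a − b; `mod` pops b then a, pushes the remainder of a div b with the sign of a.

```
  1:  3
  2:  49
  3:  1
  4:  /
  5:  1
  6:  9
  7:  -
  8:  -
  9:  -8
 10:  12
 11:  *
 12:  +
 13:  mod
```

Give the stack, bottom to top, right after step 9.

[3, 57, -8]

3  : 3
49 : 3 49
1  : 3 49 1
/  : 3 49
1  : 3 49 1
9  : 3 49 1 9
-  : 3 49 -8
-  : 3 57
-8 : 3 57 -8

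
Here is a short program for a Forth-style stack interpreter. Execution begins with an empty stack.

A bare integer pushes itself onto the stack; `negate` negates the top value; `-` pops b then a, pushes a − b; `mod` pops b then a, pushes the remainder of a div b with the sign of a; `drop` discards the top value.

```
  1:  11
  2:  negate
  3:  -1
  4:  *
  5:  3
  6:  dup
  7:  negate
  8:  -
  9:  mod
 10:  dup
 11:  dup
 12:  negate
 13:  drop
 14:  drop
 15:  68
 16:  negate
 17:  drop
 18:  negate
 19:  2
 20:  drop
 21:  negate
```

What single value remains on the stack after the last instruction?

11     : [11]
negate : [-11]
-1     : [-11, -1]
*      : [11]
3      : [11, 3]
dup    : [11, 3, 3]
negate : [11, 3, -3]
-      : [11, 6]
mod    : [5]
dup    : [5, 5]
dup    : [5, 5, 5]
negate : [5, 5, -5]
drop   : [5, 5]
drop   : [5]
68     : [5, 68]
negate : [5, -68]
drop   : [5]
negate : [-5]
2      : [-5, 2]
drop   : [-5]
negate : [5]

5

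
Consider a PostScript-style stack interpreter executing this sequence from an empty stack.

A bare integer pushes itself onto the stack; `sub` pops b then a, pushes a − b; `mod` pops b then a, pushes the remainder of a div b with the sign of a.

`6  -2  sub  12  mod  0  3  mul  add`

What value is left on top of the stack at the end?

8

6   : 6
-2  : 6 -2
sub : 8
12  : 8 12
mod : 8
0   : 8 0
3   : 8 0 3
mul : 8 0
add : 8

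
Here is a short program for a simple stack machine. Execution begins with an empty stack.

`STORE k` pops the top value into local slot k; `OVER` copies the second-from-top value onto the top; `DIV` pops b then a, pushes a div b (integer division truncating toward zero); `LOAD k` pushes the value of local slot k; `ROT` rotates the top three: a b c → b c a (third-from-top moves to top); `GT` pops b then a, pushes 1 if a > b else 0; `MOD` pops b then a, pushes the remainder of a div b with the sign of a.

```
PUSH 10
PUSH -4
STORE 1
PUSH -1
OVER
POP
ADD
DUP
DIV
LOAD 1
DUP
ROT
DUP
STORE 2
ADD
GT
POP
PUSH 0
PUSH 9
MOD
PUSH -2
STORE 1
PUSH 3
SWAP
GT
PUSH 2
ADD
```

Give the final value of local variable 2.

1

PUSH 10 -> 10
PUSH -4 -> 10 -4
STORE 1 -> 10
PUSH -1 -> 10 -1
OVER    -> 10 -1 10
POP     -> 10 -1
ADD     -> 9
DUP     -> 9 9
DIV     -> 1
LOAD 1  -> 1 -4
DUP     -> 1 -4 -4
ROT     -> -4 -4 1
DUP     -> -4 -4 1 1
STORE 2 -> -4 -4 1
ADD     -> -4 -3
GT      -> 0
POP     -> (empty)
PUSH 0  -> 0
PUSH 9  -> 0 9
MOD     -> 0
PUSH -2 -> 0 -2
STORE 1 -> 0
PUSH 3  -> 0 3
SWAP    -> 3 0
GT      -> 1
PUSH 2  -> 1 2
ADD     -> 3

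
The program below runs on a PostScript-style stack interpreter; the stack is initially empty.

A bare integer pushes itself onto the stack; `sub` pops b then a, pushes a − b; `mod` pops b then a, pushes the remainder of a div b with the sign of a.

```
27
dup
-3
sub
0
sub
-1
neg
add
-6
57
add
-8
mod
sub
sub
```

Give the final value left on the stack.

27  : 27
dup : 27 27
-3  : 27 27 -3
sub : 27 30
0   : 27 30 0
sub : 27 30
-1  : 27 30 -1
neg : 27 30 1
add : 27 31
-6  : 27 31 -6
57  : 27 31 -6 57
add : 27 31 51
-8  : 27 31 51 -8
mod : 27 31 3
sub : 27 28
sub : -1

-1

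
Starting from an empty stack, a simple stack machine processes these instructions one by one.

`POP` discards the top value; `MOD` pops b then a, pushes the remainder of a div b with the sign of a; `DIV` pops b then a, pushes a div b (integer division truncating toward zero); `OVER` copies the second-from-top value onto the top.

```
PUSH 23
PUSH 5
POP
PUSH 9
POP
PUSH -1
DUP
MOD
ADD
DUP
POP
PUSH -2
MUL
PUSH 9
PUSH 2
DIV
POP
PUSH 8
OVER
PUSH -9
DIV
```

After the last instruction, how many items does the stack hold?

3

PUSH 23 → [23]
PUSH 5  → [23, 5]
POP     → [23]
PUSH 9  → [23, 9]
POP     → [23]
PUSH -1 → [23, -1]
DUP     → [23, -1, -1]
MOD     → [23, 0]
ADD     → [23]
DUP     → [23, 23]
POP     → [23]
PUSH -2 → [23, -2]
MUL     → [-46]
PUSH 9  → [-46, 9]
PUSH 2  → [-46, 9, 2]
DIV     → [-46, 4]
POP     → [-46]
PUSH 8  → [-46, 8]
OVER    → [-46, 8, -46]
PUSH -9 → [-46, 8, -46, -9]
DIV     → [-46, 8, 5]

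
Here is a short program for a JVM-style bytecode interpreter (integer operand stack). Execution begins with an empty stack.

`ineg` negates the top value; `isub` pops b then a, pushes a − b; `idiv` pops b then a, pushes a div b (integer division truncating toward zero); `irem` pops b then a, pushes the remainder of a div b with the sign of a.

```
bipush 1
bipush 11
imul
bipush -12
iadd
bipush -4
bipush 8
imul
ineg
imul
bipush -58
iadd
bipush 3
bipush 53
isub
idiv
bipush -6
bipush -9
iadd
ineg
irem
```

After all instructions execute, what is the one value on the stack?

1

bipush 1    1
bipush 11   1 11
imul        11
bipush -12  11 -12
iadd        -1
bipush -4   -1 -4
bipush 8    -1 -4 8
imul        -1 -32
ineg        -1 32
imul        -32
bipush -58  -32 -58
iadd        -90
bipush 3    -90 3
bipush 53   -90 3 53
isub        -90 -50
idiv        1
bipush -6   1 -6
bipush -9   1 -6 -9
iadd        1 -15
ineg        1 15
irem        1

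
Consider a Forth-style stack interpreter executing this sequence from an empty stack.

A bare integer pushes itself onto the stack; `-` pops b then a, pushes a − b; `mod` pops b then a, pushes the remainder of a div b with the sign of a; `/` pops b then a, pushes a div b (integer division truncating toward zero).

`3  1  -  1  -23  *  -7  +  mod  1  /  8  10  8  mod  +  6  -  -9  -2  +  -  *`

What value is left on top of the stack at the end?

30

3   : [3]
1   : [3, 1]
-   : [2]
1   : [2, 1]
-23 : [2, 1, -23]
*   : [2, -23]
-7  : [2, -23, -7]
+   : [2, -30]
mod : [2]
1   : [2, 1]
/   : [2]
8   : [2, 8]
10  : [2, 8, 10]
8   : [2, 8, 10, 8]
mod : [2, 8, 2]
+   : [2, 10]
6   : [2, 10, 6]
-   : [2, 4]
-9  : [2, 4, -9]
-2  : [2, 4, -9, -2]
+   : [2, 4, -11]
-   : [2, 15]
*   : [30]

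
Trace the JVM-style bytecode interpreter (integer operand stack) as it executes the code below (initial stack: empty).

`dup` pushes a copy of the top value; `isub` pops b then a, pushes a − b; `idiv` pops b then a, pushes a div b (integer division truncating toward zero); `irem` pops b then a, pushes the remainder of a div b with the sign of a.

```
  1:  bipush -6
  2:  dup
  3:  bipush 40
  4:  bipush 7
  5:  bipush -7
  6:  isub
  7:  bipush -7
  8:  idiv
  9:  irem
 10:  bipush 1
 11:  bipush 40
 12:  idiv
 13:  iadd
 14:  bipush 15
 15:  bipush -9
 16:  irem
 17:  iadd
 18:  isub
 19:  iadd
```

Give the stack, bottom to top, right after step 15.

[-6, -6, 0, 15, -9]

bipush -6  -6
dup        -6 -6
bipush 40  -6 -6 40
bipush 7   -6 -6 40 7
bipush -7  -6 -6 40 7 -7
isub       -6 -6 40 14
bipush -7  -6 -6 40 14 -7
idiv       -6 -6 40 -2
irem       -6 -6 0
bipush 1   -6 -6 0 1
bipush 40  -6 -6 0 1 40
idiv       -6 -6 0 0
iadd       -6 -6 0
bipush 15  -6 -6 0 15
bipush -9  -6 -6 0 15 -9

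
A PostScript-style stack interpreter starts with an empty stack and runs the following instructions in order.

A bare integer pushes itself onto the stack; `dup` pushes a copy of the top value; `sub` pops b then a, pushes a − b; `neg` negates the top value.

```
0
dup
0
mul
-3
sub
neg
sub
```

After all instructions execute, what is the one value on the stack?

0    [0]
dup  [0, 0]
0    [0, 0, 0]
mul  [0, 0]
-3   [0, 0, -3]
sub  [0, 3]
neg  [0, -3]
sub  [3]

3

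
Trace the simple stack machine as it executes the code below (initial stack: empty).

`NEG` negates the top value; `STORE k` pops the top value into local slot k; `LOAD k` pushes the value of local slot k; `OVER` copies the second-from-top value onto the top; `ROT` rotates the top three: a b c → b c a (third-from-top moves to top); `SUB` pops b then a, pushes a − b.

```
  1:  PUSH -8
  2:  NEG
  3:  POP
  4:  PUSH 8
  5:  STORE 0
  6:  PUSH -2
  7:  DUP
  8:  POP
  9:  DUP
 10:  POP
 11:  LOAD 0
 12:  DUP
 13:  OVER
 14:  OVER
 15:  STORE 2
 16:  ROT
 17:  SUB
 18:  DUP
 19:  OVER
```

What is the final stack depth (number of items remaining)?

PUSH -8 → [-8]
NEG     → [8]
POP     → []
PUSH 8  → [8]
STORE 0 → []
PUSH -2 → [-2]
DUP     → [-2, -2]
POP     → [-2]
DUP     → [-2, -2]
POP     → [-2]
LOAD 0  → [-2, 8]
DUP     → [-2, 8, 8]
OVER    → [-2, 8, 8, 8]
OVER    → [-2, 8, 8, 8, 8]
STORE 2 → [-2, 8, 8, 8]
ROT     → [-2, 8, 8, 8]
SUB     → [-2, 8, 0]
DUP     → [-2, 8, 0, 0]
OVER    → [-2, 8, 0, 0, 0]

5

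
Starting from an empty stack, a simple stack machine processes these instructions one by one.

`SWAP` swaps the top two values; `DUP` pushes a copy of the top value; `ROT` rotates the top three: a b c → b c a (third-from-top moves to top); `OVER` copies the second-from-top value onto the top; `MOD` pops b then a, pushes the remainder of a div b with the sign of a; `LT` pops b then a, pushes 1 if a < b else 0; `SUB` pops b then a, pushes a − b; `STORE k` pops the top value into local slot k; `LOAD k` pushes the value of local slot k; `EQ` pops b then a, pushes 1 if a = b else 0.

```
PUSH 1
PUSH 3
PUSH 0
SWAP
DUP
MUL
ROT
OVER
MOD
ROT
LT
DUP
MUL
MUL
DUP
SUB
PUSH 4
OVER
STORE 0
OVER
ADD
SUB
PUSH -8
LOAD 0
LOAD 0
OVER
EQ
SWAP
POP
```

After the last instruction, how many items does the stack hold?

PUSH 1  → [1]
PUSH 3  → [1, 3]
PUSH 0  → [1, 3, 0]
SWAP    → [1, 0, 3]
DUP     → [1, 0, 3, 3]
MUL     → [1, 0, 9]
ROT     → [0, 9, 1]
OVER    → [0, 9, 1, 9]
MOD     → [0, 9, 1]
ROT     → [9, 1, 0]
LT      → [9, 0]
DUP     → [9, 0, 0]
MUL     → [9, 0]
MUL     → [0]
DUP     → [0, 0]
SUB     → [0]
PUSH 4  → [0, 4]
OVER    → [0, 4, 0]
STORE 0 → [0, 4]
OVER    → [0, 4, 0]
ADD     → [0, 4]
SUB     → [-4]
PUSH -8 → [-4, -8]
LOAD 0  → [-4, -8, 0]
LOAD 0  → [-4, -8, 0, 0]
OVER    → [-4, -8, 0, 0, 0]
EQ      → [-4, -8, 0, 1]
SWAP    → [-4, -8, 1, 0]
POP     → [-4, -8, 1]

3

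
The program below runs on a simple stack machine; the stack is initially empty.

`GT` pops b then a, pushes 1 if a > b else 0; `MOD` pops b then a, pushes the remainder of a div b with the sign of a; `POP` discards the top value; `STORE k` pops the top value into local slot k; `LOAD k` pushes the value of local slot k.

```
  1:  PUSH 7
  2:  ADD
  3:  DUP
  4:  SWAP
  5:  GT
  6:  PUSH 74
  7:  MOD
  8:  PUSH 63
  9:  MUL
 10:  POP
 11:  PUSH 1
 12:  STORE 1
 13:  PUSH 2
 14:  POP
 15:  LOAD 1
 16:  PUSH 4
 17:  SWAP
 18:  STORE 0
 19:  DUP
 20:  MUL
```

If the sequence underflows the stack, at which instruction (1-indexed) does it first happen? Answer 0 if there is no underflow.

2

PUSH 7  [7]
ADD  — needs 2 operands, stack has 1 → underflow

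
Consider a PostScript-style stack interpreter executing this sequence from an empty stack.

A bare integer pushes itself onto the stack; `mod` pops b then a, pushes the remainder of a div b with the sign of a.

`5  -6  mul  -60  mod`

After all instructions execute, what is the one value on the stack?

-30

5    5
-6   5 -6
mul  -30
-60  -30 -60
mod  -30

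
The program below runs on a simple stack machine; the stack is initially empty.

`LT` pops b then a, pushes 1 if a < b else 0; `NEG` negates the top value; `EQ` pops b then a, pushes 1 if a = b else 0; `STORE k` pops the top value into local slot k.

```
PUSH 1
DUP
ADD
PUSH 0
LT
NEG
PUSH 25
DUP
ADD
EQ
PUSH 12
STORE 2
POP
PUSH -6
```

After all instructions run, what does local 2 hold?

12

PUSH 1   1
DUP      1 1
ADD      2
PUSH 0   2 0
LT       0
NEG      0
PUSH 25  0 25
DUP      0 25 25
ADD      0 50
EQ       0
PUSH 12  0 12
STORE 2  0
POP      (empty)
PUSH -6  -6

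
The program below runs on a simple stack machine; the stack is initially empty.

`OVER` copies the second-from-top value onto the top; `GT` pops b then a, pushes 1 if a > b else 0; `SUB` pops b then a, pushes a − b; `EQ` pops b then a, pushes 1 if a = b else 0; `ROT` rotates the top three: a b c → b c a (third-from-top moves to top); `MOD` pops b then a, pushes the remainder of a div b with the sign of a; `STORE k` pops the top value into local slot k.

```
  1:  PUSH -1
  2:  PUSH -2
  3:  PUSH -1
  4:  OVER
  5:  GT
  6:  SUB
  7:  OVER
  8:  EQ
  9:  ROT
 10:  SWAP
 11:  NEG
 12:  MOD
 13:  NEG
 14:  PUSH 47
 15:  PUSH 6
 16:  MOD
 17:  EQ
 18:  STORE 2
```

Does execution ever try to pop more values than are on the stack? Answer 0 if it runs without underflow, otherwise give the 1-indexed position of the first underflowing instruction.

PUSH -1 -> [-1]
PUSH -2 -> [-1, -2]
PUSH -1 -> [-1, -2, -1]
OVER    -> [-1, -2, -1, -2]
GT      -> [-1, -2, 1]
SUB     -> [-1, -3]
OVER    -> [-1, -3, -1]
EQ      -> [-1, 0]
ROT  — needs 3 operands, stack has 2 → underflow

9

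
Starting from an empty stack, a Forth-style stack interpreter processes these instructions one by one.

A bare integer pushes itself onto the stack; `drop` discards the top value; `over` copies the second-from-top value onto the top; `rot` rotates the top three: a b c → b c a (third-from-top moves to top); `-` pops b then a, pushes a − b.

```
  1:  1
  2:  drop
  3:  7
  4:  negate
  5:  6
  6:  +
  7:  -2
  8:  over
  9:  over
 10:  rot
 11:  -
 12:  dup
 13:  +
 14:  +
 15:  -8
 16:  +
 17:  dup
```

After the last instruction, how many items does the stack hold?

1       [1]
drop    []
7       [7]
negate  [-7]
6       [-7, 6]
+       [-1]
-2      [-1, -2]
over    [-1, -2, -1]
over    [-1, -2, -1, -2]
rot     [-1, -1, -2, -2]
-       [-1, -1, 0]
dup     [-1, -1, 0, 0]
+       [-1, -1, 0]
+       [-1, -1]
-8      [-1, -1, -8]
+       [-1, -9]
dup     [-1, -9, -9]

3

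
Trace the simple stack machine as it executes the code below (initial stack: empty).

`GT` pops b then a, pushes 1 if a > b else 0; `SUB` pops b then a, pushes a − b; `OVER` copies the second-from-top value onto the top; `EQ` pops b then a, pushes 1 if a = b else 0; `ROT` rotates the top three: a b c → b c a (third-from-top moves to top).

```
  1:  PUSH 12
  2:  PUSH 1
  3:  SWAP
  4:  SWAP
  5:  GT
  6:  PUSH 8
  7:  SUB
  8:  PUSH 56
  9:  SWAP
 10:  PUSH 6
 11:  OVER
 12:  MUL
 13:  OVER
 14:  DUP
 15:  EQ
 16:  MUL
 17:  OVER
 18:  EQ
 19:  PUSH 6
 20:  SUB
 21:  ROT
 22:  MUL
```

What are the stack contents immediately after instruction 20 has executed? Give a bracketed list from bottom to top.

PUSH 12 → [12]
PUSH 1  → [12, 1]
SWAP    → [1, 12]
SWAP    → [12, 1]
GT      → [1]
PUSH 8  → [1, 8]
SUB     → [-7]
PUSH 56 → [-7, 56]
SWAP    → [56, -7]
PUSH 6  → [56, -7, 6]
OVER    → [56, -7, 6, -7]
MUL     → [56, -7, -42]
OVER    → [56, -7, -42, -7]
DUP     → [56, -7, -42, -7, -7]
EQ      → [56, -7, -42, 1]
MUL     → [56, -7, -42]
OVER    → [56, -7, -42, -7]
EQ      → [56, -7, 0]
PUSH 6  → [56, -7, 0, 6]
SUB     → [56, -7, -6]

[56, -7, -6]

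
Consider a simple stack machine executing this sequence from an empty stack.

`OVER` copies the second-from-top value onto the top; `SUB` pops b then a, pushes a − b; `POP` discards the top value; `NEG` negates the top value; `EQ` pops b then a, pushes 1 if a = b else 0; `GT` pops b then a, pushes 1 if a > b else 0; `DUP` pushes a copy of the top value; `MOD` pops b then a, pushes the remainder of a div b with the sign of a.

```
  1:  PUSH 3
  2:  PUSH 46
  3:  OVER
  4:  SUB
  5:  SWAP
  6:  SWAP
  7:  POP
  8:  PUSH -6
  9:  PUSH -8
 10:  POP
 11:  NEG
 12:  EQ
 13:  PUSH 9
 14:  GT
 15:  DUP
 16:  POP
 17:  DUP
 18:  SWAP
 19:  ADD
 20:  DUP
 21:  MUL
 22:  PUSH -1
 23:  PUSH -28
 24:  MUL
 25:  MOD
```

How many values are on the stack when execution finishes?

PUSH 3   : [3]
PUSH 46  : [3, 46]
OVER     : [3, 46, 3]
SUB      : [3, 43]
SWAP     : [43, 3]
SWAP     : [3, 43]
POP      : [3]
PUSH -6  : [3, -6]
PUSH -8  : [3, -6, -8]
POP      : [3, -6]
NEG      : [3, 6]
EQ       : [0]
PUSH 9   : [0, 9]
GT       : [0]
DUP      : [0, 0]
POP      : [0]
DUP      : [0, 0]
SWAP     : [0, 0]
ADD      : [0]
DUP      : [0, 0]
MUL      : [0]
PUSH -1  : [0, -1]
PUSH -28 : [0, -1, -28]
MUL      : [0, 28]
MOD      : [0]

1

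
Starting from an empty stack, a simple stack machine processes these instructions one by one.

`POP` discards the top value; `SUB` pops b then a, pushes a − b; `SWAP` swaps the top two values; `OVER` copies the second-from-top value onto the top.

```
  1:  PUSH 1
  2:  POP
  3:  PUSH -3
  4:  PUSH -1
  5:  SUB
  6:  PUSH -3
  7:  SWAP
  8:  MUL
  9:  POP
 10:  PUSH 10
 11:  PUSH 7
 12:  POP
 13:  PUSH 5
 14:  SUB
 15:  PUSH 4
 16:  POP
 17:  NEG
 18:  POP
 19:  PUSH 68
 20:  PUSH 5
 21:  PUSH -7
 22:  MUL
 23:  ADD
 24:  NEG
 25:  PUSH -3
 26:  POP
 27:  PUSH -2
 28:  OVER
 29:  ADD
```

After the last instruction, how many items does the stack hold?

PUSH 1   1
POP      (empty)
PUSH -3  -3
PUSH -1  -3 -1
SUB      -2
PUSH -3  -2 -3
SWAP     -3 -2
MUL      6
POP      (empty)
PUSH 10  10
PUSH 7   10 7
POP      10
PUSH 5   10 5
SUB      5
PUSH 4   5 4
POP      5
NEG      -5
POP      (empty)
PUSH 68  68
PUSH 5   68 5
PUSH -7  68 5 -7
MUL      68 -35
ADD      33
NEG      -33
PUSH -3  -33 -3
POP      -33
PUSH -2  -33 -2
OVER     -33 -2 -33
ADD      -33 -35

2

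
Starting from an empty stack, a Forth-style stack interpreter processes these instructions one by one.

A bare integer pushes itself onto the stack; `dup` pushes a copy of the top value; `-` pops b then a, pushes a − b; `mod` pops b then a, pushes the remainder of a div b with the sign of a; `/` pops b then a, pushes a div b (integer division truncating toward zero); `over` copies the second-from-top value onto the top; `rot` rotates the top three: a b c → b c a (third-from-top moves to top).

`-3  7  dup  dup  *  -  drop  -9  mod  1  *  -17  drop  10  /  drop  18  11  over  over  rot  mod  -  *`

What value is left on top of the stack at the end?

324

-3   → [-3]
7    → [-3, 7]
dup  → [-3, 7, 7]
dup  → [-3, 7, 7, 7]
*    → [-3, 7, 49]
-    → [-3, -42]
drop → [-3]
-9   → [-3, -9]
mod  → [-3]
1    → [-3, 1]
*    → [-3]
-17  → [-3, -17]
drop → [-3]
10   → [-3, 10]
/    → [0]
drop → []
18   → [18]
11   → [18, 11]
over → [18, 11, 18]
over → [18, 11, 18, 11]
rot  → [18, 18, 11, 11]
mod  → [18, 18, 0]
-    → [18, 18]
*    → [324]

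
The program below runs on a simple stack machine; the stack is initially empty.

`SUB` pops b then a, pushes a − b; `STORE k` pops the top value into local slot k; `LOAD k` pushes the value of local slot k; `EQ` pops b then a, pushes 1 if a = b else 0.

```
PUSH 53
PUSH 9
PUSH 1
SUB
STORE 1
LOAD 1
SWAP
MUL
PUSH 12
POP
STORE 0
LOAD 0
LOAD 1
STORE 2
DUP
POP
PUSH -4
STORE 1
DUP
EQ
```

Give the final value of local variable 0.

424

PUSH 53  53
PUSH 9   53 9
PUSH 1   53 9 1
SUB      53 8
STORE 1  53
LOAD 1   53 8
SWAP     8 53
MUL      424
PUSH 12  424 12
POP      424
STORE 0  (empty)
LOAD 0   424
LOAD 1   424 8
STORE 2  424
DUP      424 424
POP      424
PUSH -4  424 -4
STORE 1  424
DUP      424 424
EQ       1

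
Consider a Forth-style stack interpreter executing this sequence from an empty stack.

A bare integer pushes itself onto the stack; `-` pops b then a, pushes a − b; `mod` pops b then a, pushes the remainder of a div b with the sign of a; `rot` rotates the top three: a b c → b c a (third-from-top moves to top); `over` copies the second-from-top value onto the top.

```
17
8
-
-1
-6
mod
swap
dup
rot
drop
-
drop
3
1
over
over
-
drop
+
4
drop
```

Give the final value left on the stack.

17   -> 17
8    -> 17 8
-    -> 9
-1   -> 9 -1
-6   -> 9 -1 -6
mod  -> 9 -1
swap -> -1 9
dup  -> -1 9 9
rot  -> 9 9 -1
drop -> 9 9
-    -> 0
drop -> (empty)
3    -> 3
1    -> 3 1
over -> 3 1 3
over -> 3 1 3 1
-    -> 3 1 2
drop -> 3 1
+    -> 4
4    -> 4 4
drop -> 4

4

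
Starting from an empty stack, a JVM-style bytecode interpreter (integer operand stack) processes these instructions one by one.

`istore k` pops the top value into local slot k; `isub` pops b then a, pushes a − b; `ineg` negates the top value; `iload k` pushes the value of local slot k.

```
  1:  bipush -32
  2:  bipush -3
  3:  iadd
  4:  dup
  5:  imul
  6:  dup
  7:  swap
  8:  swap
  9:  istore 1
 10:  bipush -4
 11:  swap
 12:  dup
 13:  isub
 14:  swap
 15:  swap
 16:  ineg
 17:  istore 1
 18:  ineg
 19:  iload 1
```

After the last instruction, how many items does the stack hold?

2

bipush -32 -> -32
bipush -3  -> -32 -3
iadd       -> -35
dup        -> -35 -35
imul       -> 1225
dup        -> 1225 1225
swap       -> 1225 1225
swap       -> 1225 1225
istore 1   -> 1225
bipush -4  -> 1225 -4
swap       -> -4 1225
dup        -> -4 1225 1225
isub       -> -4 0
swap       -> 0 -4
swap       -> -4 0
ineg       -> -4 0
istore 1   -> -4
ineg       -> 4
iload 1    -> 4 0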